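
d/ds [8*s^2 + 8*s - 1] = 16*s + 8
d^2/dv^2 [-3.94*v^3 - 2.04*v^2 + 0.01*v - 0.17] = -23.64*v - 4.08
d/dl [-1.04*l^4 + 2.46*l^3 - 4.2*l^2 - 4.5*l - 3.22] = -4.16*l^3 + 7.38*l^2 - 8.4*l - 4.5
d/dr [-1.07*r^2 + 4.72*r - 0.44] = 4.72 - 2.14*r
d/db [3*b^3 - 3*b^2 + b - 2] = 9*b^2 - 6*b + 1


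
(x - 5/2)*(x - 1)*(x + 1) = x^3 - 5*x^2/2 - x + 5/2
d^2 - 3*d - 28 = (d - 7)*(d + 4)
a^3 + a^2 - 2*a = a*(a - 1)*(a + 2)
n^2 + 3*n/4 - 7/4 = (n - 1)*(n + 7/4)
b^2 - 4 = (b - 2)*(b + 2)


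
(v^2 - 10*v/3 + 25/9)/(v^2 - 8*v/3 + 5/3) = (v - 5/3)/(v - 1)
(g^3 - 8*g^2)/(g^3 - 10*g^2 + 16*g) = g/(g - 2)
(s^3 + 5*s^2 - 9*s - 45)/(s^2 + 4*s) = (s^3 + 5*s^2 - 9*s - 45)/(s*(s + 4))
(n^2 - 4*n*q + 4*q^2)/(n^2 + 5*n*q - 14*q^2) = (n - 2*q)/(n + 7*q)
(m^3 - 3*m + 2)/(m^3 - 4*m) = (m^2 - 2*m + 1)/(m*(m - 2))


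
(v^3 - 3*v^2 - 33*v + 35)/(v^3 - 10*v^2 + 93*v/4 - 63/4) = 4*(v^2 + 4*v - 5)/(4*v^2 - 12*v + 9)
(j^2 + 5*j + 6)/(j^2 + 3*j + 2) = (j + 3)/(j + 1)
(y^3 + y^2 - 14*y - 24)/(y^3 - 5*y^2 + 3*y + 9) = (y^3 + y^2 - 14*y - 24)/(y^3 - 5*y^2 + 3*y + 9)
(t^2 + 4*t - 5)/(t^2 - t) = (t + 5)/t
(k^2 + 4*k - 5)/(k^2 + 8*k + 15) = (k - 1)/(k + 3)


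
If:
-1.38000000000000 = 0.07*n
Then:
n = -19.71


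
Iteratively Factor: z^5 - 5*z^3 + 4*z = (z - 2)*(z^4 + 2*z^3 - z^2 - 2*z) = (z - 2)*(z + 1)*(z^3 + z^2 - 2*z) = (z - 2)*(z + 1)*(z + 2)*(z^2 - z) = (z - 2)*(z - 1)*(z + 1)*(z + 2)*(z)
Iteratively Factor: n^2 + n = (n + 1)*(n)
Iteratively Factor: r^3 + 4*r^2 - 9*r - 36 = (r - 3)*(r^2 + 7*r + 12) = (r - 3)*(r + 3)*(r + 4)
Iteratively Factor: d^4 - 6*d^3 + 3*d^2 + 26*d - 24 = (d - 4)*(d^3 - 2*d^2 - 5*d + 6) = (d - 4)*(d - 1)*(d^2 - d - 6) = (d - 4)*(d - 3)*(d - 1)*(d + 2)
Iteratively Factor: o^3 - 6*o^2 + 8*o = (o - 4)*(o^2 - 2*o) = o*(o - 4)*(o - 2)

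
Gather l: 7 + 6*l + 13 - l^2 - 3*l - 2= -l^2 + 3*l + 18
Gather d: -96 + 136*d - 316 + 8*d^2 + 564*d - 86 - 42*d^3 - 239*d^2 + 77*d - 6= -42*d^3 - 231*d^2 + 777*d - 504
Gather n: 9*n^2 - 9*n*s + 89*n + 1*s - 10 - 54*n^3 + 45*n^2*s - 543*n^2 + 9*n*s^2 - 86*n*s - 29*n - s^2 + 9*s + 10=-54*n^3 + n^2*(45*s - 534) + n*(9*s^2 - 95*s + 60) - s^2 + 10*s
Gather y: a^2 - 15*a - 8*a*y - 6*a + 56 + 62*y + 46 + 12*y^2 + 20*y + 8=a^2 - 21*a + 12*y^2 + y*(82 - 8*a) + 110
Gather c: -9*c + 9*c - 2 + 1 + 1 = 0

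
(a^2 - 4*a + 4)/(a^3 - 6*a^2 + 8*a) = (a - 2)/(a*(a - 4))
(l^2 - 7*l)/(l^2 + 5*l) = (l - 7)/(l + 5)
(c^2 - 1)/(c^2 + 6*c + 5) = (c - 1)/(c + 5)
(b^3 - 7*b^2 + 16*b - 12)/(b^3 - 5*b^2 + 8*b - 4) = (b - 3)/(b - 1)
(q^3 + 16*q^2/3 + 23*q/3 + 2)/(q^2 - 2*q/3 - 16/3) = (3*q^2 + 10*q + 3)/(3*q - 8)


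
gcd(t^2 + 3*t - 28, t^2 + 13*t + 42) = t + 7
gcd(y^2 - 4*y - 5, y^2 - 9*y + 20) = y - 5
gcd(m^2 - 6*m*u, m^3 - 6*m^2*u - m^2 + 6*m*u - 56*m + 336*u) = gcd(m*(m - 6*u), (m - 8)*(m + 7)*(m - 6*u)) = -m + 6*u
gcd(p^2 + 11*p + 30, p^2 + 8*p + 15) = p + 5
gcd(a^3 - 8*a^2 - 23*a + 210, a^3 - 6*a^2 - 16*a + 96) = a - 6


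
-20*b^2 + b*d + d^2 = (-4*b + d)*(5*b + d)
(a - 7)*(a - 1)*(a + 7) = a^3 - a^2 - 49*a + 49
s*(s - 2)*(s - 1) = s^3 - 3*s^2 + 2*s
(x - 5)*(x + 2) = x^2 - 3*x - 10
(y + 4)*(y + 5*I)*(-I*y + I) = -I*y^3 + 5*y^2 - 3*I*y^2 + 15*y + 4*I*y - 20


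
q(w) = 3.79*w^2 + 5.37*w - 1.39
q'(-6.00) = -40.11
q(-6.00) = 102.83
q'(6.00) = 50.85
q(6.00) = 167.27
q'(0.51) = 9.24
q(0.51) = 2.33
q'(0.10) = 6.13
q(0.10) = -0.82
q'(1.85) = 19.39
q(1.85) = 21.52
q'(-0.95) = -1.83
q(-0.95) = -3.07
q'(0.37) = 8.17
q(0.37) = 1.12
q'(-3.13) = -18.36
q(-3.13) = 18.93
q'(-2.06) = -10.24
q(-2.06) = 3.63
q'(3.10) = 28.87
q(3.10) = 51.68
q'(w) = 7.58*w + 5.37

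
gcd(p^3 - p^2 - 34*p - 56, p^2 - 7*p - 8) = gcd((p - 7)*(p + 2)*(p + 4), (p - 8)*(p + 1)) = 1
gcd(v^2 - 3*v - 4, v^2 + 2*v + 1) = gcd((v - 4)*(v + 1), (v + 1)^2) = v + 1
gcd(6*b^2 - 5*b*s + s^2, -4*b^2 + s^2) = -2*b + s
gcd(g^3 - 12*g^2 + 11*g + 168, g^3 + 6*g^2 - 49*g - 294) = g - 7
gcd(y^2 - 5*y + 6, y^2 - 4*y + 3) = y - 3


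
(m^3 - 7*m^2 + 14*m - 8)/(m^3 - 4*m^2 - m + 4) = (m - 2)/(m + 1)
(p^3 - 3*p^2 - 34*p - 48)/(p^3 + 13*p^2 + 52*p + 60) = (p^2 - 5*p - 24)/(p^2 + 11*p + 30)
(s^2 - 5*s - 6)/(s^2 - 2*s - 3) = (s - 6)/(s - 3)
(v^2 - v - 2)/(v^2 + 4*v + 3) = (v - 2)/(v + 3)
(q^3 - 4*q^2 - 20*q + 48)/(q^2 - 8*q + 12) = q + 4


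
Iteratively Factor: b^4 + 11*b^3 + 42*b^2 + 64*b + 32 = (b + 2)*(b^3 + 9*b^2 + 24*b + 16) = (b + 2)*(b + 4)*(b^2 + 5*b + 4) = (b + 1)*(b + 2)*(b + 4)*(b + 4)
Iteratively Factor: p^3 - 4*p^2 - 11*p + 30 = (p - 5)*(p^2 + p - 6) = (p - 5)*(p + 3)*(p - 2)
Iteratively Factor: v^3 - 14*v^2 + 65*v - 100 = (v - 4)*(v^2 - 10*v + 25) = (v - 5)*(v - 4)*(v - 5)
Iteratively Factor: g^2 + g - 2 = (g - 1)*(g + 2)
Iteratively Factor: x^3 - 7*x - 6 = (x + 2)*(x^2 - 2*x - 3) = (x + 1)*(x + 2)*(x - 3)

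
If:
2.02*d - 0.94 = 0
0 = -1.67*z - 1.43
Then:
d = 0.47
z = -0.86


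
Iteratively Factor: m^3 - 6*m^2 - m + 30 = (m - 5)*(m^2 - m - 6) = (m - 5)*(m - 3)*(m + 2)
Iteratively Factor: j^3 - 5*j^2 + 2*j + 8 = (j - 4)*(j^2 - j - 2) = (j - 4)*(j - 2)*(j + 1)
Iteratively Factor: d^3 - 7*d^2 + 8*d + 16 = (d - 4)*(d^2 - 3*d - 4) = (d - 4)*(d + 1)*(d - 4)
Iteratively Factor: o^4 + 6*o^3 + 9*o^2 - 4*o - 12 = (o + 2)*(o^3 + 4*o^2 + o - 6) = (o + 2)*(o + 3)*(o^2 + o - 2) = (o + 2)^2*(o + 3)*(o - 1)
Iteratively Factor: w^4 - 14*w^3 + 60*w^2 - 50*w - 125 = (w - 5)*(w^3 - 9*w^2 + 15*w + 25) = (w - 5)*(w + 1)*(w^2 - 10*w + 25) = (w - 5)^2*(w + 1)*(w - 5)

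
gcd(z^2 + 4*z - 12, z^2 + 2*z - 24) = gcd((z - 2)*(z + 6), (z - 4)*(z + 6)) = z + 6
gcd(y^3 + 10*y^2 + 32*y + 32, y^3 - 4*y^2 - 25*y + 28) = y + 4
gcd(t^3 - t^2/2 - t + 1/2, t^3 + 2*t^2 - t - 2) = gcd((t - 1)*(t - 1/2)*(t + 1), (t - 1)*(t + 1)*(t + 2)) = t^2 - 1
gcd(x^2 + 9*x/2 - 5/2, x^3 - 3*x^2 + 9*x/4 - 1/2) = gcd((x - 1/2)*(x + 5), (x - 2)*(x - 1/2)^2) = x - 1/2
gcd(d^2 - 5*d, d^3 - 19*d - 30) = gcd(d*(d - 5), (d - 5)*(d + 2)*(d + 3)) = d - 5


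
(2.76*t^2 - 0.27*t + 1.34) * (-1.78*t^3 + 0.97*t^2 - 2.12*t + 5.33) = -4.9128*t^5 + 3.1578*t^4 - 8.4983*t^3 + 16.583*t^2 - 4.2799*t + 7.1422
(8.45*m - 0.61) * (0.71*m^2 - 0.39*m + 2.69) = 5.9995*m^3 - 3.7286*m^2 + 22.9684*m - 1.6409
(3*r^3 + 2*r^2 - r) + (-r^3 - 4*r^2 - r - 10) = 2*r^3 - 2*r^2 - 2*r - 10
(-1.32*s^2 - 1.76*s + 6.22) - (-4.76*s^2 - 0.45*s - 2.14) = 3.44*s^2 - 1.31*s + 8.36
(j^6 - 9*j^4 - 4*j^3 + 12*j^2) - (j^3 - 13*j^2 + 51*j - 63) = j^6 - 9*j^4 - 5*j^3 + 25*j^2 - 51*j + 63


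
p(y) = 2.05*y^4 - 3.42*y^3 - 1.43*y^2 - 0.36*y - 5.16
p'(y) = 8.2*y^3 - 10.26*y^2 - 2.86*y - 0.36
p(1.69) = -9.64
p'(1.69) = 5.08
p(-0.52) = -4.73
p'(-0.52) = -2.80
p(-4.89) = 1534.47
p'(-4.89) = -1190.54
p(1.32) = -9.77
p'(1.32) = -3.15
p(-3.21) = 312.04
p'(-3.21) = -368.12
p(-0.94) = -1.64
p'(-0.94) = -13.55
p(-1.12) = 1.48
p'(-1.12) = -21.55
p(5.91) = 1737.73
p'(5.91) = 1317.06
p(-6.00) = 3341.04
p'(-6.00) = -2123.76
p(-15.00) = 115002.24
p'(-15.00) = -29940.96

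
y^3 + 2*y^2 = y^2*(y + 2)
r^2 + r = r*(r + 1)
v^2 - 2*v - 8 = (v - 4)*(v + 2)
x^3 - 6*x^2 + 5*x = x*(x - 5)*(x - 1)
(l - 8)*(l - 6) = l^2 - 14*l + 48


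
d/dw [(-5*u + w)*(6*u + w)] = u + 2*w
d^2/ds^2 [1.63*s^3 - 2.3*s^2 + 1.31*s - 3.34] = 9.78*s - 4.6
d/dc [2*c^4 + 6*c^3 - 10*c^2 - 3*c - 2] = 8*c^3 + 18*c^2 - 20*c - 3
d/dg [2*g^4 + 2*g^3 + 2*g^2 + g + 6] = 8*g^3 + 6*g^2 + 4*g + 1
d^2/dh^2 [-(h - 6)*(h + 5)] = -2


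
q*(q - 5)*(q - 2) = q^3 - 7*q^2 + 10*q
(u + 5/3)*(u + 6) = u^2 + 23*u/3 + 10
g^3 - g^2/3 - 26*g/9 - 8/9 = (g - 2)*(g + 1/3)*(g + 4/3)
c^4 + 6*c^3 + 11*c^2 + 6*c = c*(c + 1)*(c + 2)*(c + 3)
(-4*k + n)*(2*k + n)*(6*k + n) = -48*k^3 - 20*k^2*n + 4*k*n^2 + n^3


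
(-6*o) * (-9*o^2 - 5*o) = 54*o^3 + 30*o^2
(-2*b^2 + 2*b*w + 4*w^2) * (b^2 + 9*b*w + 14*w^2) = -2*b^4 - 16*b^3*w - 6*b^2*w^2 + 64*b*w^3 + 56*w^4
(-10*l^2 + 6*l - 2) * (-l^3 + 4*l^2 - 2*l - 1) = 10*l^5 - 46*l^4 + 46*l^3 - 10*l^2 - 2*l + 2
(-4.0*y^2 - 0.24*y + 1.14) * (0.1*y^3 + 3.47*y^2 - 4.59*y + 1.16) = -0.4*y^5 - 13.904*y^4 + 17.6412*y^3 + 0.4174*y^2 - 5.511*y + 1.3224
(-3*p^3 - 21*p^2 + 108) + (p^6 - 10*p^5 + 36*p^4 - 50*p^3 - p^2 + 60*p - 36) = p^6 - 10*p^5 + 36*p^4 - 53*p^3 - 22*p^2 + 60*p + 72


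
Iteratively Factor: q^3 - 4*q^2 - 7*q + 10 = (q + 2)*(q^2 - 6*q + 5) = (q - 1)*(q + 2)*(q - 5)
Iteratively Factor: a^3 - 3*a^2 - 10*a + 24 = (a - 2)*(a^2 - a - 12) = (a - 4)*(a - 2)*(a + 3)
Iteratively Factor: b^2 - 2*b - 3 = (b - 3)*(b + 1)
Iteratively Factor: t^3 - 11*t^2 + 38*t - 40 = (t - 4)*(t^2 - 7*t + 10) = (t - 4)*(t - 2)*(t - 5)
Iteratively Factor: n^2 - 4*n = (n - 4)*(n)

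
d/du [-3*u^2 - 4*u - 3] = -6*u - 4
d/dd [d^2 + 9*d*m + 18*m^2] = 2*d + 9*m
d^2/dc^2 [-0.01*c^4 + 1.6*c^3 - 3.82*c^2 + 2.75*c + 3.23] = -0.12*c^2 + 9.6*c - 7.64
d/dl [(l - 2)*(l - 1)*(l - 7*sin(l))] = -(l - 2)*(l - 1)*(7*cos(l) - 1) + (l - 2)*(l - 7*sin(l)) + (l - 1)*(l - 7*sin(l))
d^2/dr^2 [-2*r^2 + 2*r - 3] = -4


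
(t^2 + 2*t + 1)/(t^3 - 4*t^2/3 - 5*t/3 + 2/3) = 3*(t + 1)/(3*t^2 - 7*t + 2)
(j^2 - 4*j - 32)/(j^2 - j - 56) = (j + 4)/(j + 7)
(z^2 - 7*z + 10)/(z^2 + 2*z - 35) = (z - 2)/(z + 7)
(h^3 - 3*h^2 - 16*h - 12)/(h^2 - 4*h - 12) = h + 1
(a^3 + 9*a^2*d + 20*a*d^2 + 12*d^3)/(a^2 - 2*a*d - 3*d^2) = (a^2 + 8*a*d + 12*d^2)/(a - 3*d)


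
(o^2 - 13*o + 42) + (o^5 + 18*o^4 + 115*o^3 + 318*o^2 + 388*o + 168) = o^5 + 18*o^4 + 115*o^3 + 319*o^2 + 375*o + 210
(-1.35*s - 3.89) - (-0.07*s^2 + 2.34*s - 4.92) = 0.07*s^2 - 3.69*s + 1.03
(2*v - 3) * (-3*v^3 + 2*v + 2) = -6*v^4 + 9*v^3 + 4*v^2 - 2*v - 6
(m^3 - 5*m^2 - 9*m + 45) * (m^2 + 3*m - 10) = m^5 - 2*m^4 - 34*m^3 + 68*m^2 + 225*m - 450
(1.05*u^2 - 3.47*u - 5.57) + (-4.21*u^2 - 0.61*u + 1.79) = -3.16*u^2 - 4.08*u - 3.78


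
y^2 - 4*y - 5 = (y - 5)*(y + 1)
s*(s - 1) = s^2 - s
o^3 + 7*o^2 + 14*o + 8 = (o + 1)*(o + 2)*(o + 4)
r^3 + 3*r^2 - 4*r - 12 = (r - 2)*(r + 2)*(r + 3)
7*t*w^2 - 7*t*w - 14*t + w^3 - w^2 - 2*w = (7*t + w)*(w - 2)*(w + 1)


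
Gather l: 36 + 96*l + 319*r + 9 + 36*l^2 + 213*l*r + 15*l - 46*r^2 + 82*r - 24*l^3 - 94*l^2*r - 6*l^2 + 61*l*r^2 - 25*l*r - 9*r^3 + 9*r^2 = -24*l^3 + l^2*(30 - 94*r) + l*(61*r^2 + 188*r + 111) - 9*r^3 - 37*r^2 + 401*r + 45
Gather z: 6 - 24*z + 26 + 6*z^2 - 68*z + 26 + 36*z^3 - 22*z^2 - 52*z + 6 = 36*z^3 - 16*z^2 - 144*z + 64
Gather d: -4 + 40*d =40*d - 4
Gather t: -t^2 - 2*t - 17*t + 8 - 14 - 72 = -t^2 - 19*t - 78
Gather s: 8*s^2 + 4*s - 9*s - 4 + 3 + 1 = 8*s^2 - 5*s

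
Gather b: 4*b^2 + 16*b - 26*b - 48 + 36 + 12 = 4*b^2 - 10*b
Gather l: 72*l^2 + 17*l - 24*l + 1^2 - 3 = 72*l^2 - 7*l - 2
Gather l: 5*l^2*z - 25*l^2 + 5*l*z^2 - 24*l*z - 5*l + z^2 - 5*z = l^2*(5*z - 25) + l*(5*z^2 - 24*z - 5) + z^2 - 5*z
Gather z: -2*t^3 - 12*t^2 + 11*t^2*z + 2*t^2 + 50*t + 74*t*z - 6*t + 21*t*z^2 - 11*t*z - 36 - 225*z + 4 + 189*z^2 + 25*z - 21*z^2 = -2*t^3 - 10*t^2 + 44*t + z^2*(21*t + 168) + z*(11*t^2 + 63*t - 200) - 32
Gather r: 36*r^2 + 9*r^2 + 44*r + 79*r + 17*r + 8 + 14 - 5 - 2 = 45*r^2 + 140*r + 15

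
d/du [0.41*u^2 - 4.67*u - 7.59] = 0.82*u - 4.67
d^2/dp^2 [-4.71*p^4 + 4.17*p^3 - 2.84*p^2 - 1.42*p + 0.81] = -56.52*p^2 + 25.02*p - 5.68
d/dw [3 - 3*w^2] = -6*w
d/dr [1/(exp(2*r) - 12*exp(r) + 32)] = 2*(6 - exp(r))*exp(r)/(exp(2*r) - 12*exp(r) + 32)^2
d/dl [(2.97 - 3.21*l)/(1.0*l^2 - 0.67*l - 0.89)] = (3.21*l^2 - 5.94*l + 4.8468)/(1.0*l^4 - 1.34*l^3 - 1.3311*l^2 + 1.1926*l + 0.7921)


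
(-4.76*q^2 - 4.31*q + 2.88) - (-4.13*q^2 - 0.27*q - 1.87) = -0.63*q^2 - 4.04*q + 4.75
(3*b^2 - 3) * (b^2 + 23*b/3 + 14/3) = 3*b^4 + 23*b^3 + 11*b^2 - 23*b - 14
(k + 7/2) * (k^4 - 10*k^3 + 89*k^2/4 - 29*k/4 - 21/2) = k^5 - 13*k^4/2 - 51*k^3/4 + 565*k^2/8 - 287*k/8 - 147/4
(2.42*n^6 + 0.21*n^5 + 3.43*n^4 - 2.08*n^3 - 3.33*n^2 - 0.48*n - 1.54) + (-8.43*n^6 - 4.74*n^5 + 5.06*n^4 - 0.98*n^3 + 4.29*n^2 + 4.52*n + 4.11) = -6.01*n^6 - 4.53*n^5 + 8.49*n^4 - 3.06*n^3 + 0.96*n^2 + 4.04*n + 2.57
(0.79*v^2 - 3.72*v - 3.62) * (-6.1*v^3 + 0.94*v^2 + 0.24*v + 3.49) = -4.819*v^5 + 23.4346*v^4 + 18.7748*v^3 - 1.5385*v^2 - 13.8516*v - 12.6338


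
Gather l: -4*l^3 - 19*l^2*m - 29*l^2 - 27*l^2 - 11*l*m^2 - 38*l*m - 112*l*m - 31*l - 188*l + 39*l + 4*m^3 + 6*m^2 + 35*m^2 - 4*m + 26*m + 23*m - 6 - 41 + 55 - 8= -4*l^3 + l^2*(-19*m - 56) + l*(-11*m^2 - 150*m - 180) + 4*m^3 + 41*m^2 + 45*m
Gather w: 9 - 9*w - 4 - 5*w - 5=-14*w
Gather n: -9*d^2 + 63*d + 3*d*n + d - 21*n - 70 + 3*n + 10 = -9*d^2 + 64*d + n*(3*d - 18) - 60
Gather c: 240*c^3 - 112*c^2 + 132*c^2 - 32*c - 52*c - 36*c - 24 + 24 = 240*c^3 + 20*c^2 - 120*c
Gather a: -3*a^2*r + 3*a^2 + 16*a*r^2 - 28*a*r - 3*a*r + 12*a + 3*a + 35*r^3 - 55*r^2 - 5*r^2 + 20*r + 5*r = a^2*(3 - 3*r) + a*(16*r^2 - 31*r + 15) + 35*r^3 - 60*r^2 + 25*r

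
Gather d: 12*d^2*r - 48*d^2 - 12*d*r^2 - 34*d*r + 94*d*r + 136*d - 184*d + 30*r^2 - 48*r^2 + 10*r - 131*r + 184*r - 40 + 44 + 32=d^2*(12*r - 48) + d*(-12*r^2 + 60*r - 48) - 18*r^2 + 63*r + 36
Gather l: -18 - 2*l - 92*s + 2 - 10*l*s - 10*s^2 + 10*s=l*(-10*s - 2) - 10*s^2 - 82*s - 16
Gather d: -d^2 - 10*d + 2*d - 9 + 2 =-d^2 - 8*d - 7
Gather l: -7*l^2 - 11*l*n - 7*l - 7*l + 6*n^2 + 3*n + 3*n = -7*l^2 + l*(-11*n - 14) + 6*n^2 + 6*n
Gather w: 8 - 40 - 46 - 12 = -90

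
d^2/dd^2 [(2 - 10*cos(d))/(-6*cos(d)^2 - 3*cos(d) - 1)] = 2*(-405*(1 - cos(2*d))^2*cos(d) + 117*(1 - cos(2*d))^2/2 + 479*cos(d)/2 + 126*cos(2*d) - 423*cos(3*d)/2 + 90*cos(5*d) - 144)/(3*cos(d) + 3*cos(2*d) + 4)^3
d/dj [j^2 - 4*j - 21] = 2*j - 4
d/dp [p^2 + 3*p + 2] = 2*p + 3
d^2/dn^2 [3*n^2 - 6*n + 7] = 6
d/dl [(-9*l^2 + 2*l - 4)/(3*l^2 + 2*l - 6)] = 4*(-6*l^2 + 33*l - 1)/(9*l^4 + 12*l^3 - 32*l^2 - 24*l + 36)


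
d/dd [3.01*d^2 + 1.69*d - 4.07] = 6.02*d + 1.69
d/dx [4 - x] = -1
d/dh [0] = 0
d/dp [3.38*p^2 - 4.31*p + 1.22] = 6.76*p - 4.31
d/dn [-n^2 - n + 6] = -2*n - 1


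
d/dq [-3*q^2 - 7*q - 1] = -6*q - 7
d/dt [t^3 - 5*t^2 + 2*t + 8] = 3*t^2 - 10*t + 2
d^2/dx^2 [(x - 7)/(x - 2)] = -10/(x - 2)^3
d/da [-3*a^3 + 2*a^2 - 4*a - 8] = -9*a^2 + 4*a - 4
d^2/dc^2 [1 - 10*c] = 0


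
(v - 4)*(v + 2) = v^2 - 2*v - 8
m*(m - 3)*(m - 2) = m^3 - 5*m^2 + 6*m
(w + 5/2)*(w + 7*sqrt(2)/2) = w^2 + 5*w/2 + 7*sqrt(2)*w/2 + 35*sqrt(2)/4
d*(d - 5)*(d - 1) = d^3 - 6*d^2 + 5*d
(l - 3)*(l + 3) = l^2 - 9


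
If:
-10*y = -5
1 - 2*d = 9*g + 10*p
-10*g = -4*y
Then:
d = -5*p - 2/5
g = 1/5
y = 1/2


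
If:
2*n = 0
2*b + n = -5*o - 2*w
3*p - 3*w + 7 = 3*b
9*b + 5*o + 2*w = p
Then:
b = w/6 - 7/18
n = 0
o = 7/45 - 7*w/15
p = 7*w/6 - 49/18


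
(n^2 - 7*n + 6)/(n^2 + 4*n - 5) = (n - 6)/(n + 5)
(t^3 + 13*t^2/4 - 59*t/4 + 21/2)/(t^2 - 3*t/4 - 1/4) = (4*t^2 + 17*t - 42)/(4*t + 1)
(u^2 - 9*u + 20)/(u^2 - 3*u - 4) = (u - 5)/(u + 1)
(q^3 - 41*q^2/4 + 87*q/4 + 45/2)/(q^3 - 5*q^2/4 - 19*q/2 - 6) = (q^2 - 11*q + 30)/(q^2 - 2*q - 8)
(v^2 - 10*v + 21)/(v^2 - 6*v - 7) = (v - 3)/(v + 1)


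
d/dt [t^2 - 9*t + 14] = 2*t - 9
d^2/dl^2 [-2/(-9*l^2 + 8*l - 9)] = 4*(-81*l^2 + 72*l + 4*(9*l - 4)^2 - 81)/(9*l^2 - 8*l + 9)^3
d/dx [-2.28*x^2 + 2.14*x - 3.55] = 2.14 - 4.56*x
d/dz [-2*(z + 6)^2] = -4*z - 24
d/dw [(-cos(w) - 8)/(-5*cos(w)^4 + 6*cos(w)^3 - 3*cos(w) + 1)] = (15*(1 - cos(2*w))^2/4 + 111*cos(w) - 57*cos(2*w) + 37*cos(3*w) - 47)*sin(w)/(5*cos(w)^4 - 6*cos(w)^3 + 3*cos(w) - 1)^2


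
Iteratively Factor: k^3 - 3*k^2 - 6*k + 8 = (k + 2)*(k^2 - 5*k + 4) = (k - 4)*(k + 2)*(k - 1)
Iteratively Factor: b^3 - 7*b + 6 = (b - 2)*(b^2 + 2*b - 3) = (b - 2)*(b - 1)*(b + 3)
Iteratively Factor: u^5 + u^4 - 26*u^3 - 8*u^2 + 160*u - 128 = (u - 4)*(u^4 + 5*u^3 - 6*u^2 - 32*u + 32) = (u - 4)*(u + 4)*(u^3 + u^2 - 10*u + 8) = (u - 4)*(u - 2)*(u + 4)*(u^2 + 3*u - 4) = (u - 4)*(u - 2)*(u - 1)*(u + 4)*(u + 4)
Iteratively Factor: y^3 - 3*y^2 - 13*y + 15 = (y - 1)*(y^2 - 2*y - 15) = (y - 1)*(y + 3)*(y - 5)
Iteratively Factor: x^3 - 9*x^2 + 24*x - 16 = (x - 4)*(x^2 - 5*x + 4) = (x - 4)^2*(x - 1)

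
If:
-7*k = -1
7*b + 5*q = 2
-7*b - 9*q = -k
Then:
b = 121/196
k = 1/7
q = -13/28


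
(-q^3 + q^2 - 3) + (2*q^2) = -q^3 + 3*q^2 - 3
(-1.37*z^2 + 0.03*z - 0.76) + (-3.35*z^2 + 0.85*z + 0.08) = -4.72*z^2 + 0.88*z - 0.68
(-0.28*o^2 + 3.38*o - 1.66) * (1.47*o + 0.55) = -0.4116*o^3 + 4.8146*o^2 - 0.5812*o - 0.913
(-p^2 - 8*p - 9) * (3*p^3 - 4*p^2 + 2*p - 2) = -3*p^5 - 20*p^4 + 3*p^3 + 22*p^2 - 2*p + 18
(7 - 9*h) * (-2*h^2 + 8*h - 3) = 18*h^3 - 86*h^2 + 83*h - 21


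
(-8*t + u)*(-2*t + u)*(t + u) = 16*t^3 + 6*t^2*u - 9*t*u^2 + u^3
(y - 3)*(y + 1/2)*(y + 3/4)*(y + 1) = y^4 - 3*y^3/4 - 41*y^2/8 - 9*y/2 - 9/8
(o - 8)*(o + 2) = o^2 - 6*o - 16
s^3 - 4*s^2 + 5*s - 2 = (s - 2)*(s - 1)^2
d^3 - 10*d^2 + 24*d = d*(d - 6)*(d - 4)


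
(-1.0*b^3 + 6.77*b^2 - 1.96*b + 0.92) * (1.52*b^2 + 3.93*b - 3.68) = -1.52*b^5 + 6.3604*b^4 + 27.3069*b^3 - 31.218*b^2 + 10.8284*b - 3.3856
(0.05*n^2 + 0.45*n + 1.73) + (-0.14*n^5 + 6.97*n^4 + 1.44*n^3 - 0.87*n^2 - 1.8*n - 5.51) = -0.14*n^5 + 6.97*n^4 + 1.44*n^3 - 0.82*n^2 - 1.35*n - 3.78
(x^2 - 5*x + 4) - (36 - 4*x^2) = 5*x^2 - 5*x - 32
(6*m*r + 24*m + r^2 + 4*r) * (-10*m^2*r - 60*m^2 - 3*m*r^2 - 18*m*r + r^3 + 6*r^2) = -60*m^3*r^2 - 600*m^3*r - 1440*m^3 - 28*m^2*r^3 - 280*m^2*r^2 - 672*m^2*r + 3*m*r^4 + 30*m*r^3 + 72*m*r^2 + r^5 + 10*r^4 + 24*r^3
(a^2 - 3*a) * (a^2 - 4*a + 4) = a^4 - 7*a^3 + 16*a^2 - 12*a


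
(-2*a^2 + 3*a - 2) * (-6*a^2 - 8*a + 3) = 12*a^4 - 2*a^3 - 18*a^2 + 25*a - 6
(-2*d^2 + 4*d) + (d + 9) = -2*d^2 + 5*d + 9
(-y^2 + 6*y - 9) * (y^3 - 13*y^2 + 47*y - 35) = -y^5 + 19*y^4 - 134*y^3 + 434*y^2 - 633*y + 315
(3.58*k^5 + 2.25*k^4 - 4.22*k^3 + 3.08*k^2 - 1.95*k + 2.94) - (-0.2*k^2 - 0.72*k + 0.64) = 3.58*k^5 + 2.25*k^4 - 4.22*k^3 + 3.28*k^2 - 1.23*k + 2.3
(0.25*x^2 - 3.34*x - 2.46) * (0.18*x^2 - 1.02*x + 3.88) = 0.045*x^4 - 0.8562*x^3 + 3.934*x^2 - 10.45*x - 9.5448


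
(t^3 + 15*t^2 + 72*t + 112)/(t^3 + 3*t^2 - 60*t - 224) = (t + 4)/(t - 8)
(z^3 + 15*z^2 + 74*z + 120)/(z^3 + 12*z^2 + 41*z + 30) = (z + 4)/(z + 1)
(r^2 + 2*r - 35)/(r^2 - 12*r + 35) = (r + 7)/(r - 7)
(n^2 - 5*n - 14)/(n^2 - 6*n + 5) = (n^2 - 5*n - 14)/(n^2 - 6*n + 5)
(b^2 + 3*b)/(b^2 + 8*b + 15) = b/(b + 5)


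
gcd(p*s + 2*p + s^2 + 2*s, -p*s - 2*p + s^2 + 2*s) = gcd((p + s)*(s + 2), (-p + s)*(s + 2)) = s + 2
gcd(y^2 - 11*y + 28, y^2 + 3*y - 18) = 1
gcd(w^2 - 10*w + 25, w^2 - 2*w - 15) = w - 5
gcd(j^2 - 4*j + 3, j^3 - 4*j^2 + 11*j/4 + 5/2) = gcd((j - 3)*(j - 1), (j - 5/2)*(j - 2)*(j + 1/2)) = 1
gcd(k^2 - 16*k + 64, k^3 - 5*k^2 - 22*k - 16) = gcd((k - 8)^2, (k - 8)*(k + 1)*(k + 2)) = k - 8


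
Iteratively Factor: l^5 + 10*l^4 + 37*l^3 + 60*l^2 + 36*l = (l + 3)*(l^4 + 7*l^3 + 16*l^2 + 12*l) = (l + 2)*(l + 3)*(l^3 + 5*l^2 + 6*l) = (l + 2)*(l + 3)^2*(l^2 + 2*l) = l*(l + 2)*(l + 3)^2*(l + 2)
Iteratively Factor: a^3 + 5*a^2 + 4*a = (a)*(a^2 + 5*a + 4) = a*(a + 4)*(a + 1)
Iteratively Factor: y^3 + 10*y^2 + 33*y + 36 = (y + 3)*(y^2 + 7*y + 12) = (y + 3)^2*(y + 4)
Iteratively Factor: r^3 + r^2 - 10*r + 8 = (r - 1)*(r^2 + 2*r - 8) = (r - 1)*(r + 4)*(r - 2)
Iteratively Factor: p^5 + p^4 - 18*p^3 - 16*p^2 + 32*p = (p + 2)*(p^4 - p^3 - 16*p^2 + 16*p) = (p - 1)*(p + 2)*(p^3 - 16*p) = (p - 1)*(p + 2)*(p + 4)*(p^2 - 4*p) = p*(p - 1)*(p + 2)*(p + 4)*(p - 4)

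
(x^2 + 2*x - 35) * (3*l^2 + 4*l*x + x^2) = 3*l^2*x^2 + 6*l^2*x - 105*l^2 + 4*l*x^3 + 8*l*x^2 - 140*l*x + x^4 + 2*x^3 - 35*x^2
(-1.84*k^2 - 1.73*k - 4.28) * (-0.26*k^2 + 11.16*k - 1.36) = 0.4784*k^4 - 20.0846*k^3 - 15.6916*k^2 - 45.412*k + 5.8208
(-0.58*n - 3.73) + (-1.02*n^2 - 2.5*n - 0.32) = -1.02*n^2 - 3.08*n - 4.05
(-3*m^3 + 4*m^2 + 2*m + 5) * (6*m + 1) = -18*m^4 + 21*m^3 + 16*m^2 + 32*m + 5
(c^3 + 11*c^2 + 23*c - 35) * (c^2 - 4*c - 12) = c^5 + 7*c^4 - 33*c^3 - 259*c^2 - 136*c + 420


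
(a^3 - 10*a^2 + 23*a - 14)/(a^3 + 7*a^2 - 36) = (a^2 - 8*a + 7)/(a^2 + 9*a + 18)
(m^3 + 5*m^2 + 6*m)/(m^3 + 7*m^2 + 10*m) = (m + 3)/(m + 5)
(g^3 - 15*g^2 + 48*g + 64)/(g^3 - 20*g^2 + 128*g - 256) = (g + 1)/(g - 4)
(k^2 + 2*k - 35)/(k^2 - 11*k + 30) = (k + 7)/(k - 6)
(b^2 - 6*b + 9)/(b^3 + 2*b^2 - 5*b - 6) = (b^2 - 6*b + 9)/(b^3 + 2*b^2 - 5*b - 6)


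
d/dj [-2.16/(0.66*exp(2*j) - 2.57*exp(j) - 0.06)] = (2.8512*exp(j) - 5.5512)*exp(j)/(-0.66*exp(2*j) + 2.57*exp(j) + 0.06)^2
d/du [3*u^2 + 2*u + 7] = 6*u + 2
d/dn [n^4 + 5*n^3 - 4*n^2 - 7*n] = 4*n^3 + 15*n^2 - 8*n - 7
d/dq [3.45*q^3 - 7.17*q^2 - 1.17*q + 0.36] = 10.35*q^2 - 14.34*q - 1.17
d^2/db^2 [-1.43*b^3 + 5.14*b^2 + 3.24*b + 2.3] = 10.28 - 8.58*b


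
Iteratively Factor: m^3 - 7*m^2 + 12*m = (m - 3)*(m^2 - 4*m) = m*(m - 3)*(m - 4)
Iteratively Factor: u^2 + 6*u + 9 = (u + 3)*(u + 3)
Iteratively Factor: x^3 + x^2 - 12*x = (x + 4)*(x^2 - 3*x) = (x - 3)*(x + 4)*(x)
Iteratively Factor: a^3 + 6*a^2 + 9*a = (a)*(a^2 + 6*a + 9) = a*(a + 3)*(a + 3)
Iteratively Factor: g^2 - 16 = (g - 4)*(g + 4)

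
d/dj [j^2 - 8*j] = 2*j - 8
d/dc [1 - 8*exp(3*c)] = -24*exp(3*c)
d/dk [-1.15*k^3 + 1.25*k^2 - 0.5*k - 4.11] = -3.45*k^2 + 2.5*k - 0.5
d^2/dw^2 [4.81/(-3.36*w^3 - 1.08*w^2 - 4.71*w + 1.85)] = ((96.9696*w + 10.3896)*(3.36*w^3 + 1.08*w^2 + 4.71*w - 1.85) - 4.81*(10.08*w^2 + 2.16*w + 4.71)*(20.16*w^2 + 4.32*w + 9.42))/(3.36*w^3 + 1.08*w^2 + 4.71*w - 1.85)^3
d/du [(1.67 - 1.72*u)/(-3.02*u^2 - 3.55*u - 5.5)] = (-5.1944*u^2 + 10.0868*u + 15.3885)/(9.1204*u^4 + 21.442*u^3 + 45.8225*u^2 + 39.05*u + 30.25)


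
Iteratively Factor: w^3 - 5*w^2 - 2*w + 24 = (w + 2)*(w^2 - 7*w + 12) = (w - 3)*(w + 2)*(w - 4)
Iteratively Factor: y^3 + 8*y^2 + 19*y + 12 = (y + 1)*(y^2 + 7*y + 12) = (y + 1)*(y + 4)*(y + 3)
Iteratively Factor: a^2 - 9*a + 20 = (a - 5)*(a - 4)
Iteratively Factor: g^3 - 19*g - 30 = (g + 2)*(g^2 - 2*g - 15) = (g - 5)*(g + 2)*(g + 3)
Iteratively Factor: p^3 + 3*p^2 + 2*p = (p + 2)*(p^2 + p) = p*(p + 2)*(p + 1)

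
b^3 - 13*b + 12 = (b - 3)*(b - 1)*(b + 4)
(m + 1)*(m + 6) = m^2 + 7*m + 6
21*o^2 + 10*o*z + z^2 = (3*o + z)*(7*o + z)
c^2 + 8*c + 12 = (c + 2)*(c + 6)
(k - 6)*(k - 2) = k^2 - 8*k + 12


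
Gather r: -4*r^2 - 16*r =-4*r^2 - 16*r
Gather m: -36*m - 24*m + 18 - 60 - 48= -60*m - 90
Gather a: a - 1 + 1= a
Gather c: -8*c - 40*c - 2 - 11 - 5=-48*c - 18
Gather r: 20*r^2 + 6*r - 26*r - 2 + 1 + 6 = 20*r^2 - 20*r + 5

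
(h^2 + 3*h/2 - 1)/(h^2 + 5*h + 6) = (h - 1/2)/(h + 3)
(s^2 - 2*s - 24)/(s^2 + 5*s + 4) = (s - 6)/(s + 1)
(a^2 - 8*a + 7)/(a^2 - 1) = (a - 7)/(a + 1)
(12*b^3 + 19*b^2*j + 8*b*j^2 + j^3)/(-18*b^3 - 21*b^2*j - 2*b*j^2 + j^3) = (-4*b - j)/(6*b - j)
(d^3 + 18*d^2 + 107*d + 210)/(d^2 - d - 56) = (d^2 + 11*d + 30)/(d - 8)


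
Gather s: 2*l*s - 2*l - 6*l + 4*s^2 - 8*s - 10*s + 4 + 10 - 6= -8*l + 4*s^2 + s*(2*l - 18) + 8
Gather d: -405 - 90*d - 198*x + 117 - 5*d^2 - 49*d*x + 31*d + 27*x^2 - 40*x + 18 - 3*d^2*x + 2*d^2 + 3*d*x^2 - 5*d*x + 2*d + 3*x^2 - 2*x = d^2*(-3*x - 3) + d*(3*x^2 - 54*x - 57) + 30*x^2 - 240*x - 270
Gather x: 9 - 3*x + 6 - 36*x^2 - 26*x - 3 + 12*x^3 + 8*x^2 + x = 12*x^3 - 28*x^2 - 28*x + 12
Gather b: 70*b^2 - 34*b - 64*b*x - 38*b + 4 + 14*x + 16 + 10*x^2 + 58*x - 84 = 70*b^2 + b*(-64*x - 72) + 10*x^2 + 72*x - 64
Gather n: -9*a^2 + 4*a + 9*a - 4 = -9*a^2 + 13*a - 4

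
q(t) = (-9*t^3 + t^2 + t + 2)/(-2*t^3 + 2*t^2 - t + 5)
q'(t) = (-27*t^2 + 2*t + 1)/(-2*t^3 + 2*t^2 - t + 5) + (6*t^2 - 4*t + 1)*(-9*t^3 + t^2 + t + 2)/(-2*t^3 + 2*t^2 - t + 5)^2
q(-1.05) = 1.18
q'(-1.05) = -1.60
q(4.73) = 5.54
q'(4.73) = -0.31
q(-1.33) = 1.62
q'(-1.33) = -1.51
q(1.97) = 13.55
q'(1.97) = -27.21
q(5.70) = 5.31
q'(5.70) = -0.18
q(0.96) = -0.99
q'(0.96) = -5.99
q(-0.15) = 0.37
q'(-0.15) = 0.14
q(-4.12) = 3.52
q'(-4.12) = -0.25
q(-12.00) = 4.17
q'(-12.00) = -0.03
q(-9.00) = 4.06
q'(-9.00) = -0.05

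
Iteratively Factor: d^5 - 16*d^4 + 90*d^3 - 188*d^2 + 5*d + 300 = (d - 3)*(d^4 - 13*d^3 + 51*d^2 - 35*d - 100) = (d - 3)*(d + 1)*(d^3 - 14*d^2 + 65*d - 100) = (d - 4)*(d - 3)*(d + 1)*(d^2 - 10*d + 25) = (d - 5)*(d - 4)*(d - 3)*(d + 1)*(d - 5)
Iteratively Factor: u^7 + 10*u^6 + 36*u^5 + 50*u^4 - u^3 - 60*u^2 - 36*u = (u + 2)*(u^6 + 8*u^5 + 20*u^4 + 10*u^3 - 21*u^2 - 18*u) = (u + 2)^2*(u^5 + 6*u^4 + 8*u^3 - 6*u^2 - 9*u) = (u + 1)*(u + 2)^2*(u^4 + 5*u^3 + 3*u^2 - 9*u) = u*(u + 1)*(u + 2)^2*(u^3 + 5*u^2 + 3*u - 9) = u*(u + 1)*(u + 2)^2*(u + 3)*(u^2 + 2*u - 3) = u*(u - 1)*(u + 1)*(u + 2)^2*(u + 3)*(u + 3)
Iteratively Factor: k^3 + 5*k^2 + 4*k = (k)*(k^2 + 5*k + 4) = k*(k + 1)*(k + 4)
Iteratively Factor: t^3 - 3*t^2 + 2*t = (t)*(t^2 - 3*t + 2) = t*(t - 2)*(t - 1)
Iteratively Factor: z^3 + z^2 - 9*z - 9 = (z - 3)*(z^2 + 4*z + 3) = (z - 3)*(z + 1)*(z + 3)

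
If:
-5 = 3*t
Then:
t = -5/3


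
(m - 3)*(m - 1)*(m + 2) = m^3 - 2*m^2 - 5*m + 6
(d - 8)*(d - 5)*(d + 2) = d^3 - 11*d^2 + 14*d + 80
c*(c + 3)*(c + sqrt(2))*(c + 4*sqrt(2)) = c^4 + 3*c^3 + 5*sqrt(2)*c^3 + 8*c^2 + 15*sqrt(2)*c^2 + 24*c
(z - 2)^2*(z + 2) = z^3 - 2*z^2 - 4*z + 8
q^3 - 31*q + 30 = (q - 5)*(q - 1)*(q + 6)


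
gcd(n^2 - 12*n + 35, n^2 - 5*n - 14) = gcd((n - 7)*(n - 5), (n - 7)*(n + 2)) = n - 7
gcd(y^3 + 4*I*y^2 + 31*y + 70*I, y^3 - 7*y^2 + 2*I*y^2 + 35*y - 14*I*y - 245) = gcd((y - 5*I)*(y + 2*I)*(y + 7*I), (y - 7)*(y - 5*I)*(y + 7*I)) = y^2 + 2*I*y + 35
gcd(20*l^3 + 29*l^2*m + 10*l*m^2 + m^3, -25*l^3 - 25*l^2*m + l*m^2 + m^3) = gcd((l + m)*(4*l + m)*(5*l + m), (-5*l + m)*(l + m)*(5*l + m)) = 5*l^2 + 6*l*m + m^2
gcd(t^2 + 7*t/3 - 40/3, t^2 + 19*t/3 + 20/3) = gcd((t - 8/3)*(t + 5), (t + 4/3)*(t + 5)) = t + 5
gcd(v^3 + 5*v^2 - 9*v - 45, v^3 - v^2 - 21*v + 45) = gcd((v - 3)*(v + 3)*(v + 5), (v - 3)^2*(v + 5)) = v^2 + 2*v - 15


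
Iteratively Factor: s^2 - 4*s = (s - 4)*(s)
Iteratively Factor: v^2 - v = (v)*(v - 1)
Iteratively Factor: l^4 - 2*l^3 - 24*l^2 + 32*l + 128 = (l + 4)*(l^3 - 6*l^2 + 32) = (l + 2)*(l + 4)*(l^2 - 8*l + 16) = (l - 4)*(l + 2)*(l + 4)*(l - 4)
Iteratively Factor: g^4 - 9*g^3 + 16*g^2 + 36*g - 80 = (g - 5)*(g^3 - 4*g^2 - 4*g + 16) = (g - 5)*(g + 2)*(g^2 - 6*g + 8) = (g - 5)*(g - 4)*(g + 2)*(g - 2)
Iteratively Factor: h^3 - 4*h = (h)*(h^2 - 4) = h*(h - 2)*(h + 2)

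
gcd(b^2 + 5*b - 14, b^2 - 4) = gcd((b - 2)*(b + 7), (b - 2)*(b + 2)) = b - 2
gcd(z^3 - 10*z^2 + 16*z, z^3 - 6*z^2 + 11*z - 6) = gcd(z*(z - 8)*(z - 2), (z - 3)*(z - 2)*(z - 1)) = z - 2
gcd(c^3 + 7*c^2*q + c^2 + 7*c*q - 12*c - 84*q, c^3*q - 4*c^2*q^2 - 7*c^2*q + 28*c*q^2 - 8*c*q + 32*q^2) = 1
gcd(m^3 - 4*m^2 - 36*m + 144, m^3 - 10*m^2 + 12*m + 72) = m - 6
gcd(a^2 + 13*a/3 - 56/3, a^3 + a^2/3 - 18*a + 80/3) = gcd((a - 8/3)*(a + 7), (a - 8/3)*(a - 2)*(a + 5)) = a - 8/3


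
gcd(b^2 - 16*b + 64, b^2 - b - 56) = b - 8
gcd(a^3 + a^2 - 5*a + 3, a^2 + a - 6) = a + 3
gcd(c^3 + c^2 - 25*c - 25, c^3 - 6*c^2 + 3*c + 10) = c^2 - 4*c - 5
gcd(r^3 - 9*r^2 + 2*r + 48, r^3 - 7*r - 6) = r^2 - r - 6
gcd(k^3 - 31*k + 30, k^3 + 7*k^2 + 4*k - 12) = k^2 + 5*k - 6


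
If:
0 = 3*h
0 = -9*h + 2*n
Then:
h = 0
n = 0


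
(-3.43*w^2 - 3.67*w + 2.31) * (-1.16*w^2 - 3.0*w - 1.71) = 3.9788*w^4 + 14.5472*w^3 + 14.1957*w^2 - 0.6543*w - 3.9501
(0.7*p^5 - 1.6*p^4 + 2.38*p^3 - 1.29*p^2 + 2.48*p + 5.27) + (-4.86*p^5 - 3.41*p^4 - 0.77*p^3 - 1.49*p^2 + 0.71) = -4.16*p^5 - 5.01*p^4 + 1.61*p^3 - 2.78*p^2 + 2.48*p + 5.98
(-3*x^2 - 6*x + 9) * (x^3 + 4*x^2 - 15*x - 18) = -3*x^5 - 18*x^4 + 30*x^3 + 180*x^2 - 27*x - 162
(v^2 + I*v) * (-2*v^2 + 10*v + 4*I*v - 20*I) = -2*v^4 + 10*v^3 + 2*I*v^3 - 4*v^2 - 10*I*v^2 + 20*v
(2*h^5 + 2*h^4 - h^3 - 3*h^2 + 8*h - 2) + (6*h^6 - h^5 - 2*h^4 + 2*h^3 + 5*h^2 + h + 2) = 6*h^6 + h^5 + h^3 + 2*h^2 + 9*h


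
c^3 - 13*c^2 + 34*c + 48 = (c - 8)*(c - 6)*(c + 1)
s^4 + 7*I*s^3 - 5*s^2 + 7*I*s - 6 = (s - I)*(s + I)^2*(s + 6*I)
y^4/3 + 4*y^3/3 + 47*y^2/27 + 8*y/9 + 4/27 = (y/3 + 1/3)*(y + 1/3)*(y + 2/3)*(y + 2)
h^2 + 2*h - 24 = (h - 4)*(h + 6)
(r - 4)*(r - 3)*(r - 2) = r^3 - 9*r^2 + 26*r - 24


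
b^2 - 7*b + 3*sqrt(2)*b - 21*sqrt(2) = (b - 7)*(b + 3*sqrt(2))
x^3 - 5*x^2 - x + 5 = (x - 5)*(x - 1)*(x + 1)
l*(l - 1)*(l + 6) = l^3 + 5*l^2 - 6*l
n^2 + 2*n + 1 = (n + 1)^2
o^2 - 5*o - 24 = (o - 8)*(o + 3)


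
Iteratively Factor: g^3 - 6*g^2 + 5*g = (g - 1)*(g^2 - 5*g) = g*(g - 1)*(g - 5)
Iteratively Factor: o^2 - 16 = (o - 4)*(o + 4)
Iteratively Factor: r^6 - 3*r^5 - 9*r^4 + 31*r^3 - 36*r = (r - 2)*(r^5 - r^4 - 11*r^3 + 9*r^2 + 18*r) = (r - 2)*(r + 3)*(r^4 - 4*r^3 + r^2 + 6*r) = (r - 3)*(r - 2)*(r + 3)*(r^3 - r^2 - 2*r) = r*(r - 3)*(r - 2)*(r + 3)*(r^2 - r - 2) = r*(r - 3)*(r - 2)^2*(r + 3)*(r + 1)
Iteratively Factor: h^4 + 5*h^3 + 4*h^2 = (h + 1)*(h^3 + 4*h^2) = (h + 1)*(h + 4)*(h^2) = h*(h + 1)*(h + 4)*(h)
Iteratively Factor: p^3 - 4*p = (p - 2)*(p^2 + 2*p) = (p - 2)*(p + 2)*(p)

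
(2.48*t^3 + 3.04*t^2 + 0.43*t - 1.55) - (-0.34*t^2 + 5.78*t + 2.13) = 2.48*t^3 + 3.38*t^2 - 5.35*t - 3.68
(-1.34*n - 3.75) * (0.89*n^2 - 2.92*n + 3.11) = -1.1926*n^3 + 0.5753*n^2 + 6.7826*n - 11.6625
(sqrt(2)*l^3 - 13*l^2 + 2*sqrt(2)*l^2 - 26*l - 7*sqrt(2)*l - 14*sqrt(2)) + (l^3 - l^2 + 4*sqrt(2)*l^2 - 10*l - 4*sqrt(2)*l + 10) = l^3 + sqrt(2)*l^3 - 14*l^2 + 6*sqrt(2)*l^2 - 36*l - 11*sqrt(2)*l - 14*sqrt(2) + 10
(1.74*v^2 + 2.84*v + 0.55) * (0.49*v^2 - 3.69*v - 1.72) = 0.8526*v^4 - 5.029*v^3 - 13.2029*v^2 - 6.9143*v - 0.946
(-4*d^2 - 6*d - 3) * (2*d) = -8*d^3 - 12*d^2 - 6*d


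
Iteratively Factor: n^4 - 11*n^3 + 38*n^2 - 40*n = (n)*(n^3 - 11*n^2 + 38*n - 40) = n*(n - 2)*(n^2 - 9*n + 20) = n*(n - 4)*(n - 2)*(n - 5)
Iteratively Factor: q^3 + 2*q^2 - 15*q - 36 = (q - 4)*(q^2 + 6*q + 9) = (q - 4)*(q + 3)*(q + 3)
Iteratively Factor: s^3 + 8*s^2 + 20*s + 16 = (s + 4)*(s^2 + 4*s + 4) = (s + 2)*(s + 4)*(s + 2)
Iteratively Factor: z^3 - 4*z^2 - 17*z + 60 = (z - 5)*(z^2 + z - 12) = (z - 5)*(z - 3)*(z + 4)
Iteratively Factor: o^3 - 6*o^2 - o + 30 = (o - 5)*(o^2 - o - 6) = (o - 5)*(o - 3)*(o + 2)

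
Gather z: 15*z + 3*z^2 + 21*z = 3*z^2 + 36*z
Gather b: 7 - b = 7 - b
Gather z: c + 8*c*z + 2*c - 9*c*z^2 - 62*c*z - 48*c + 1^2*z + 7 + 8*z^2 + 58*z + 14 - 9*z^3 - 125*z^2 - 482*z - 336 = -45*c - 9*z^3 + z^2*(-9*c - 117) + z*(-54*c - 423) - 315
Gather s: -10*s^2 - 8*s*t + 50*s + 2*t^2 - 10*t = -10*s^2 + s*(50 - 8*t) + 2*t^2 - 10*t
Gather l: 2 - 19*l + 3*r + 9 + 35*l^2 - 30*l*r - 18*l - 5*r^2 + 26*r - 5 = 35*l^2 + l*(-30*r - 37) - 5*r^2 + 29*r + 6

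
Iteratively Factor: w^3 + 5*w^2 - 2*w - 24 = (w + 3)*(w^2 + 2*w - 8) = (w - 2)*(w + 3)*(w + 4)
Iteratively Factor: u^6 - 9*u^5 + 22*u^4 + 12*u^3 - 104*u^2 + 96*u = (u + 2)*(u^5 - 11*u^4 + 44*u^3 - 76*u^2 + 48*u) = (u - 4)*(u + 2)*(u^4 - 7*u^3 + 16*u^2 - 12*u) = (u - 4)*(u - 2)*(u + 2)*(u^3 - 5*u^2 + 6*u) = (u - 4)*(u - 3)*(u - 2)*(u + 2)*(u^2 - 2*u) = (u - 4)*(u - 3)*(u - 2)^2*(u + 2)*(u)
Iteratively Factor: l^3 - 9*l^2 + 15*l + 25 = (l - 5)*(l^2 - 4*l - 5) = (l - 5)^2*(l + 1)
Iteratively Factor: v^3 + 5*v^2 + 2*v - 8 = (v + 2)*(v^2 + 3*v - 4) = (v - 1)*(v + 2)*(v + 4)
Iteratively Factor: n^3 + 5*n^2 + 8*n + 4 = (n + 1)*(n^2 + 4*n + 4) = (n + 1)*(n + 2)*(n + 2)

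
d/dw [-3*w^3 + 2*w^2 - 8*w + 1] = -9*w^2 + 4*w - 8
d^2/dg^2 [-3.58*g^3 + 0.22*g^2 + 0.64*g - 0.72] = 0.44 - 21.48*g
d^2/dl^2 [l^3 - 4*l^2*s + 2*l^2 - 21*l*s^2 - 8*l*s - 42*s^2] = 6*l - 8*s + 4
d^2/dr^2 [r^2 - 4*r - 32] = 2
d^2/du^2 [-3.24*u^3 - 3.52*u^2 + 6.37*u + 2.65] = -19.44*u - 7.04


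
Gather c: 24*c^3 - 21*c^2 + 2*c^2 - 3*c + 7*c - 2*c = 24*c^3 - 19*c^2 + 2*c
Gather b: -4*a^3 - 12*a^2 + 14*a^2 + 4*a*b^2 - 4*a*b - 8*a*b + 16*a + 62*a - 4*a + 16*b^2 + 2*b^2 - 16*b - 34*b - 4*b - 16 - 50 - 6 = -4*a^3 + 2*a^2 + 74*a + b^2*(4*a + 18) + b*(-12*a - 54) - 72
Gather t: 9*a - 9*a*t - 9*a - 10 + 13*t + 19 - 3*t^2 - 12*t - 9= -3*t^2 + t*(1 - 9*a)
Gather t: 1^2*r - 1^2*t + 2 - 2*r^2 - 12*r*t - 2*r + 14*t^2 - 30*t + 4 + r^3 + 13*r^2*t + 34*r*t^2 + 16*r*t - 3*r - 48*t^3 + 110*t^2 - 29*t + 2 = r^3 - 2*r^2 - 4*r - 48*t^3 + t^2*(34*r + 124) + t*(13*r^2 + 4*r - 60) + 8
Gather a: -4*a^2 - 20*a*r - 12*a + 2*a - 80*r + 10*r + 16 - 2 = -4*a^2 + a*(-20*r - 10) - 70*r + 14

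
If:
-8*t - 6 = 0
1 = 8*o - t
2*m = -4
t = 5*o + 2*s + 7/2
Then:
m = -2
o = 1/32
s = -141/64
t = -3/4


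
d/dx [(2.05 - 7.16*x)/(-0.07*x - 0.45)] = (0.235585*x + 1.514475)/(0.07*x + 0.45)^3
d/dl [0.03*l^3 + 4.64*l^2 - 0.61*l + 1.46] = 0.09*l^2 + 9.28*l - 0.61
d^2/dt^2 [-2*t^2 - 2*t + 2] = -4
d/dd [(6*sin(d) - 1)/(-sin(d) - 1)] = -7*cos(d)/(sin(d) + 1)^2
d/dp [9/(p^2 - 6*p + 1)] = 18*(3 - p)/(p^2 - 6*p + 1)^2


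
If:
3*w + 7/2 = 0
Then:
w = -7/6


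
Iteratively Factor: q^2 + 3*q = (q + 3)*(q)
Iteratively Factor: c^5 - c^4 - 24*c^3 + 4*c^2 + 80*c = (c)*(c^4 - c^3 - 24*c^2 + 4*c + 80) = c*(c - 2)*(c^3 + c^2 - 22*c - 40) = c*(c - 5)*(c - 2)*(c^2 + 6*c + 8) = c*(c - 5)*(c - 2)*(c + 2)*(c + 4)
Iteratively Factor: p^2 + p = (p)*(p + 1)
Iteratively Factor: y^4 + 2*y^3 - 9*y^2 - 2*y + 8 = (y + 1)*(y^3 + y^2 - 10*y + 8) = (y + 1)*(y + 4)*(y^2 - 3*y + 2) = (y - 1)*(y + 1)*(y + 4)*(y - 2)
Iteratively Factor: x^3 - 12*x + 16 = (x + 4)*(x^2 - 4*x + 4) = (x - 2)*(x + 4)*(x - 2)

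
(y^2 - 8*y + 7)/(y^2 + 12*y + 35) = (y^2 - 8*y + 7)/(y^2 + 12*y + 35)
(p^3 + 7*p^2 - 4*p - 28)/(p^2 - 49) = (p^2 - 4)/(p - 7)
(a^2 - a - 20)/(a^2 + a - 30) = (a + 4)/(a + 6)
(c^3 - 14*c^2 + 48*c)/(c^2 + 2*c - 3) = c*(c^2 - 14*c + 48)/(c^2 + 2*c - 3)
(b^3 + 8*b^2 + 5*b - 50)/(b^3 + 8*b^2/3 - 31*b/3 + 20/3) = 3*(b^2 + 3*b - 10)/(3*b^2 - 7*b + 4)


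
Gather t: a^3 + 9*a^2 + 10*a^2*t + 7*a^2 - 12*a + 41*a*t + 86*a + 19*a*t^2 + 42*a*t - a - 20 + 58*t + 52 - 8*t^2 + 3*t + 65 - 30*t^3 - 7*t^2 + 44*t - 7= a^3 + 16*a^2 + 73*a - 30*t^3 + t^2*(19*a - 15) + t*(10*a^2 + 83*a + 105) + 90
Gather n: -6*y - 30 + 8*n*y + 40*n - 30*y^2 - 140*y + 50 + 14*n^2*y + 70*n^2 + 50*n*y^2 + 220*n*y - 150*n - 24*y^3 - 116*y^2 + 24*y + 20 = n^2*(14*y + 70) + n*(50*y^2 + 228*y - 110) - 24*y^3 - 146*y^2 - 122*y + 40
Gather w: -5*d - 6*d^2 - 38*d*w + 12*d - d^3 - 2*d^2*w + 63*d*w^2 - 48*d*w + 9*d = -d^3 - 6*d^2 + 63*d*w^2 + 16*d + w*(-2*d^2 - 86*d)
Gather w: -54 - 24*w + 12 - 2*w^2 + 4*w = -2*w^2 - 20*w - 42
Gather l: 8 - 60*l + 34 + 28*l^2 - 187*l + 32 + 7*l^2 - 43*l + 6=35*l^2 - 290*l + 80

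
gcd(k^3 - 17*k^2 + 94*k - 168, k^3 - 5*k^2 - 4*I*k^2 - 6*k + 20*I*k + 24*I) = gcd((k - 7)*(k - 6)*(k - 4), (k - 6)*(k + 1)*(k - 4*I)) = k - 6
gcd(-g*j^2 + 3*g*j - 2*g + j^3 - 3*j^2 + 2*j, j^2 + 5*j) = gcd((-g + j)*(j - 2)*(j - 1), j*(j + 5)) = 1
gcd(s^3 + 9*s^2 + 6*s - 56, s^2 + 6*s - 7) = s + 7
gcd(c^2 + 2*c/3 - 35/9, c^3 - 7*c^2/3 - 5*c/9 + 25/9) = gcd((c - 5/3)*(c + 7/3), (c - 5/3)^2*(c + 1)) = c - 5/3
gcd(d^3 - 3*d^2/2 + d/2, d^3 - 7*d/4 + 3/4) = d^2 - 3*d/2 + 1/2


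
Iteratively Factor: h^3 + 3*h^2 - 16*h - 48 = (h - 4)*(h^2 + 7*h + 12) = (h - 4)*(h + 4)*(h + 3)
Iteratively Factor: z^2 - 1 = (z - 1)*(z + 1)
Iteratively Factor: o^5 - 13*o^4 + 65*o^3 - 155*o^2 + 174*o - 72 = (o - 2)*(o^4 - 11*o^3 + 43*o^2 - 69*o + 36) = (o - 4)*(o - 2)*(o^3 - 7*o^2 + 15*o - 9) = (o - 4)*(o - 3)*(o - 2)*(o^2 - 4*o + 3) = (o - 4)*(o - 3)*(o - 2)*(o - 1)*(o - 3)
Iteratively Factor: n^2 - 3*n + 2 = (n - 2)*(n - 1)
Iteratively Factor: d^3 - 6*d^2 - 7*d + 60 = (d - 4)*(d^2 - 2*d - 15) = (d - 5)*(d - 4)*(d + 3)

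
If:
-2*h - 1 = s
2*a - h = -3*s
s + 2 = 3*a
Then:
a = 13/25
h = -7/25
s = -11/25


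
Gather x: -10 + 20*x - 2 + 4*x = 24*x - 12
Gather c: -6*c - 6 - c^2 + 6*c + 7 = 1 - c^2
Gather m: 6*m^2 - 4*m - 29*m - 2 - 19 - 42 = 6*m^2 - 33*m - 63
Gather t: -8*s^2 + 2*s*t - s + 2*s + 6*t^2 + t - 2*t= -8*s^2 + s + 6*t^2 + t*(2*s - 1)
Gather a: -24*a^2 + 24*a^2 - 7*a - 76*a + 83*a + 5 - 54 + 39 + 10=0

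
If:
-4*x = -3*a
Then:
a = 4*x/3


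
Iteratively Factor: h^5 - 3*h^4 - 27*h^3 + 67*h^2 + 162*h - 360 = (h - 2)*(h^4 - h^3 - 29*h^2 + 9*h + 180) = (h - 3)*(h - 2)*(h^3 + 2*h^2 - 23*h - 60) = (h - 3)*(h - 2)*(h + 3)*(h^2 - h - 20) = (h - 5)*(h - 3)*(h - 2)*(h + 3)*(h + 4)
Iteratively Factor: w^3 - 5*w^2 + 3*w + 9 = (w + 1)*(w^2 - 6*w + 9) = (w - 3)*(w + 1)*(w - 3)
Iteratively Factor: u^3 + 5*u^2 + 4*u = (u + 4)*(u^2 + u) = (u + 1)*(u + 4)*(u)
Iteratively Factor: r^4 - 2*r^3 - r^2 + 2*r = (r)*(r^3 - 2*r^2 - r + 2) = r*(r + 1)*(r^2 - 3*r + 2) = r*(r - 1)*(r + 1)*(r - 2)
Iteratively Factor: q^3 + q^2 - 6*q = (q)*(q^2 + q - 6) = q*(q - 2)*(q + 3)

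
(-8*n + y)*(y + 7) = -8*n*y - 56*n + y^2 + 7*y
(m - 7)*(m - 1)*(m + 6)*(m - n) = m^4 - m^3*n - 2*m^3 + 2*m^2*n - 41*m^2 + 41*m*n + 42*m - 42*n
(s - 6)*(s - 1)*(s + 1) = s^3 - 6*s^2 - s + 6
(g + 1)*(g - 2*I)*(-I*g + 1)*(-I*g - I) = -g^4 - 2*g^3 + I*g^3 - 3*g^2 + 2*I*g^2 - 4*g + I*g - 2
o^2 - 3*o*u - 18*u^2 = (o - 6*u)*(o + 3*u)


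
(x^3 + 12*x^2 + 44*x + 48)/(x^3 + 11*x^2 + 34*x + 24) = (x + 2)/(x + 1)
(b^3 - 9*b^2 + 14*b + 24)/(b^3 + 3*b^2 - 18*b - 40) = (b^2 - 5*b - 6)/(b^2 + 7*b + 10)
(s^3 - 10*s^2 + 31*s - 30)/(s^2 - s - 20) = (s^2 - 5*s + 6)/(s + 4)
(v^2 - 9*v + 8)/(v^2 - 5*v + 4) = (v - 8)/(v - 4)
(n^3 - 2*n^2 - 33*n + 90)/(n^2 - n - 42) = (n^2 - 8*n + 15)/(n - 7)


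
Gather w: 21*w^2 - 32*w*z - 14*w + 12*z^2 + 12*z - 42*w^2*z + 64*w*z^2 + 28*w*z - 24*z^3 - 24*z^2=w^2*(21 - 42*z) + w*(64*z^2 - 4*z - 14) - 24*z^3 - 12*z^2 + 12*z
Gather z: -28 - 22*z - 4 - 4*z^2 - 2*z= -4*z^2 - 24*z - 32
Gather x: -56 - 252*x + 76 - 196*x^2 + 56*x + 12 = -196*x^2 - 196*x + 32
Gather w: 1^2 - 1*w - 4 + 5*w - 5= 4*w - 8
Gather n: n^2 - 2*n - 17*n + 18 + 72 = n^2 - 19*n + 90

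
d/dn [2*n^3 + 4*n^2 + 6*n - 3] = 6*n^2 + 8*n + 6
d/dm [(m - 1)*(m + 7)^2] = (m + 7)*(3*m + 5)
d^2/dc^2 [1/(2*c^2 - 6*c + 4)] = (-c^2 + 3*c + (2*c - 3)^2 - 2)/(c^2 - 3*c + 2)^3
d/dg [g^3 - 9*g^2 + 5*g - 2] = 3*g^2 - 18*g + 5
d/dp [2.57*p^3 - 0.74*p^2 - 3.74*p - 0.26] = 7.71*p^2 - 1.48*p - 3.74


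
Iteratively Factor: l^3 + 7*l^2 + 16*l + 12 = (l + 3)*(l^2 + 4*l + 4) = (l + 2)*(l + 3)*(l + 2)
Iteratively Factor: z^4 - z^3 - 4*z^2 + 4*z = (z + 2)*(z^3 - 3*z^2 + 2*z) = (z - 2)*(z + 2)*(z^2 - z) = (z - 2)*(z - 1)*(z + 2)*(z)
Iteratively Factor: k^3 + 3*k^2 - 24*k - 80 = (k + 4)*(k^2 - k - 20) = (k + 4)^2*(k - 5)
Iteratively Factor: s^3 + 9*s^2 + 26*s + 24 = (s + 2)*(s^2 + 7*s + 12) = (s + 2)*(s + 3)*(s + 4)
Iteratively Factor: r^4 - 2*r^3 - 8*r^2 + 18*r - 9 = (r - 3)*(r^3 + r^2 - 5*r + 3) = (r - 3)*(r + 3)*(r^2 - 2*r + 1) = (r - 3)*(r - 1)*(r + 3)*(r - 1)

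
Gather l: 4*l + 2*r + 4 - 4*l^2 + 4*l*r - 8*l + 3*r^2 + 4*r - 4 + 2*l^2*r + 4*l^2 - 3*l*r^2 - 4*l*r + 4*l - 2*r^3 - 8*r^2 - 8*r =2*l^2*r - 3*l*r^2 - 2*r^3 - 5*r^2 - 2*r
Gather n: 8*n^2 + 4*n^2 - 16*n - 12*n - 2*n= 12*n^2 - 30*n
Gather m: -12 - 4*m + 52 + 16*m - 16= 12*m + 24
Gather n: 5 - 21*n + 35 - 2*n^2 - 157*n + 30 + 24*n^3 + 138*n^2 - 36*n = 24*n^3 + 136*n^2 - 214*n + 70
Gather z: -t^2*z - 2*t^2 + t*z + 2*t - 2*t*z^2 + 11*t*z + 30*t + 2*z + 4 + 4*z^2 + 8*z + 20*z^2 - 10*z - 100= -2*t^2 + 32*t + z^2*(24 - 2*t) + z*(-t^2 + 12*t) - 96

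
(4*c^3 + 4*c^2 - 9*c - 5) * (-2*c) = -8*c^4 - 8*c^3 + 18*c^2 + 10*c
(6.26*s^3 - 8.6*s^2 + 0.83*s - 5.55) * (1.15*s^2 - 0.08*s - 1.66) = 7.199*s^5 - 10.3908*s^4 - 8.7491*s^3 + 7.8271*s^2 - 0.9338*s + 9.213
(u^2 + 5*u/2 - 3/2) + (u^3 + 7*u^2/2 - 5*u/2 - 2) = u^3 + 9*u^2/2 - 7/2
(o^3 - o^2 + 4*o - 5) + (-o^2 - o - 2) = o^3 - 2*o^2 + 3*o - 7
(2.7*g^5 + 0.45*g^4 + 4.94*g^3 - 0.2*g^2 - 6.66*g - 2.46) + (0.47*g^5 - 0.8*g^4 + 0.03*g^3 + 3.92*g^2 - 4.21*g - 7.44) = 3.17*g^5 - 0.35*g^4 + 4.97*g^3 + 3.72*g^2 - 10.87*g - 9.9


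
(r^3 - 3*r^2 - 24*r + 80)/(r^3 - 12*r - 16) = (r^2 + r - 20)/(r^2 + 4*r + 4)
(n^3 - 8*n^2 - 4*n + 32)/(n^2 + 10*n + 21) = (n^3 - 8*n^2 - 4*n + 32)/(n^2 + 10*n + 21)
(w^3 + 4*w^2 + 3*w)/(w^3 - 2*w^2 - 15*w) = (w + 1)/(w - 5)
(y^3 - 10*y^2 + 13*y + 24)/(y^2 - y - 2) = (y^2 - 11*y + 24)/(y - 2)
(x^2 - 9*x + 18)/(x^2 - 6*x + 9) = (x - 6)/(x - 3)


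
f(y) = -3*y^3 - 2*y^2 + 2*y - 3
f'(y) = -9*y^2 - 4*y + 2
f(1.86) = -25.50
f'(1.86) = -36.58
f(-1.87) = 5.88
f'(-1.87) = -21.99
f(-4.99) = 309.97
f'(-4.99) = -202.14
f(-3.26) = 73.16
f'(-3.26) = -80.61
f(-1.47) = -0.73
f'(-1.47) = -11.57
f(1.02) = -6.22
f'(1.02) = -11.44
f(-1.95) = 7.74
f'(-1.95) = -24.42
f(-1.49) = -0.50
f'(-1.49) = -12.02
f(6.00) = -711.00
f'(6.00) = -346.00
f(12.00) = -5451.00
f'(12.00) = -1342.00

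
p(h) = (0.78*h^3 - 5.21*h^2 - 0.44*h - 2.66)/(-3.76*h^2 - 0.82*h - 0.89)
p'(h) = (7.52*h + 0.82)*(0.78*h^3 - 5.21*h^2 - 0.44*h - 2.66)/(-3.76*h^2 - 0.82*h - 0.89)^2 + (2.34*h^2 - 10.42*h - 0.44)/(-3.76*h^2 - 0.82*h - 0.89) = (-2.9328*h^4 - 1.2792*h^3 + 0.5352*h^2 - 10.7294*h - 1.7896)/(14.1376*h^4 + 6.1664*h^3 + 7.3652*h^2 + 1.4596*h + 0.7921)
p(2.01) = 1.03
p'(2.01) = -0.25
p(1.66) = 1.12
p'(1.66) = -0.29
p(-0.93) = 2.19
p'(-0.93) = 0.66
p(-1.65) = 2.01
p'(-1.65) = 0.01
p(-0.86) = 2.24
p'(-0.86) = 0.80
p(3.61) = 0.67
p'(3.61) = -0.21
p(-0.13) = 3.18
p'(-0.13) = -0.53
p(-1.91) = 2.01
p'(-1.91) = -0.06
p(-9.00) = 3.32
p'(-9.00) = -0.20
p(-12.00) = 3.94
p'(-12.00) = -0.21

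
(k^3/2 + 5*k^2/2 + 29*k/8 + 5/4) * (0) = 0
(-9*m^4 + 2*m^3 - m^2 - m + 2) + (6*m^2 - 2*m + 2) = -9*m^4 + 2*m^3 + 5*m^2 - 3*m + 4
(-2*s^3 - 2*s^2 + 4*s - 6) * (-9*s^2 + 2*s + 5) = 18*s^5 + 14*s^4 - 50*s^3 + 52*s^2 + 8*s - 30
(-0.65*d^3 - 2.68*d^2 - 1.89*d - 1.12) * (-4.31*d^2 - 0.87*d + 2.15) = 2.8015*d^5 + 12.1163*d^4 + 9.08*d^3 + 0.7095*d^2 - 3.0891*d - 2.408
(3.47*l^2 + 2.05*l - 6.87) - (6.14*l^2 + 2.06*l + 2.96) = -2.67*l^2 - 0.0100000000000002*l - 9.83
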